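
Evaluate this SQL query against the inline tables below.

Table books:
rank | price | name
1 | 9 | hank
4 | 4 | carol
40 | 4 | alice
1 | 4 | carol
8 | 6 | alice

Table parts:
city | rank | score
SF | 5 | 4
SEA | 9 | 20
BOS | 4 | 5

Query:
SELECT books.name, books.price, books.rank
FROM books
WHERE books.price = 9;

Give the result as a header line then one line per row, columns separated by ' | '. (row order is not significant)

== RESULT ==
books.name | books.price | books.rank
hank | 9 | 1

Derivation:
After WHERE (1 rows):
books.rank | books.price | books.name
1 | 9 | hank
After SELECT (1 rows):
books.name | books.price | books.rank
hank | 9 | 1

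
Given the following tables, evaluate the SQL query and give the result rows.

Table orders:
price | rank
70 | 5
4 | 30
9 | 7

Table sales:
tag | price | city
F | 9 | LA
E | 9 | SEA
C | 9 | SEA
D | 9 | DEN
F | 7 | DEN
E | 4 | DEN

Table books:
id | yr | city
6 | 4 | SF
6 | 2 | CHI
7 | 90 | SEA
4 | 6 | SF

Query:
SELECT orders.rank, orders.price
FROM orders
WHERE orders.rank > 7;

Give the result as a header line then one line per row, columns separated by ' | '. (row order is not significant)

After WHERE (1 rows):
orders.price | orders.rank
4 | 30
After SELECT (1 rows):
orders.rank | orders.price
30 | 4

== RESULT ==
orders.rank | orders.price
30 | 4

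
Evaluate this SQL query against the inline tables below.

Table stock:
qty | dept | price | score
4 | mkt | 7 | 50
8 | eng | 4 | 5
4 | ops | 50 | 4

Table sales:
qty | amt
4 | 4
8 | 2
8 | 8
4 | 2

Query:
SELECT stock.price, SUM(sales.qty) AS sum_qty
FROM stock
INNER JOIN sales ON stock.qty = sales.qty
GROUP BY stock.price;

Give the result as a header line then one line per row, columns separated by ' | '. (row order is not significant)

After JOIN sales (6 rows):
stock.qty | stock.dept | stock.price | stock.score | sales.qty | sales.amt
4 | mkt | 7 | 50 | 4 | 4
4 | mkt | 7 | 50 | 4 | 2
8 | eng | 4 | 5 | 8 | 2
8 | eng | 4 | 5 | 8 | 8
4 | ops | 50 | 4 | 4 | 4
4 | ops | 50 | 4 | 4 | 2
After GROUP BY (3 rows):
stock.price | sum_qty
7 | 8
4 | 16
50 | 8

== RESULT ==
stock.price | sum_qty
7 | 8
4 | 16
50 | 8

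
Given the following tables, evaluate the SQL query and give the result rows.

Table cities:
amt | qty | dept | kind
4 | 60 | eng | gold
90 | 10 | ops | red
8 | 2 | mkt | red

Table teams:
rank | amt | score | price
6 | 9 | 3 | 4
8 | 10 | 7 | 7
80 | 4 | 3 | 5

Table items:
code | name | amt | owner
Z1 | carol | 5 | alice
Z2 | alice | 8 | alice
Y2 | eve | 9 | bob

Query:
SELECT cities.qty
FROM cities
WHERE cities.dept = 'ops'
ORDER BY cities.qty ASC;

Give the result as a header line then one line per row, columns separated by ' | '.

== RESULT ==
cities.qty
10

Derivation:
After WHERE (1 rows):
cities.amt | cities.qty | cities.dept | cities.kind
90 | 10 | ops | red
After SELECT (1 rows):
cities.qty
10
After ORDER BY (1 rows):
cities.qty
10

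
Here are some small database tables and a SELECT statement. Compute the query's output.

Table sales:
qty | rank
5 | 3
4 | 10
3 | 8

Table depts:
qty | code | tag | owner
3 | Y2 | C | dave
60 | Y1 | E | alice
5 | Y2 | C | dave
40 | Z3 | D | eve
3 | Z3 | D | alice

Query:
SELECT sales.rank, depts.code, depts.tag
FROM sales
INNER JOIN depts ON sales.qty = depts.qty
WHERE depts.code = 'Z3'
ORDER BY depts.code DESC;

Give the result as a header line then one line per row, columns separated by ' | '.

== RESULT ==
sales.rank | depts.code | depts.tag
8 | Z3 | D

Derivation:
After JOIN depts (3 rows):
sales.qty | sales.rank | depts.qty | depts.code | depts.tag | depts.owner
5 | 3 | 5 | Y2 | C | dave
3 | 8 | 3 | Y2 | C | dave
3 | 8 | 3 | Z3 | D | alice
After WHERE (1 rows):
sales.qty | sales.rank | depts.qty | depts.code | depts.tag | depts.owner
3 | 8 | 3 | Z3 | D | alice
After SELECT (1 rows):
sales.rank | depts.code | depts.tag
8 | Z3 | D
After ORDER BY (1 rows):
sales.rank | depts.code | depts.tag
8 | Z3 | D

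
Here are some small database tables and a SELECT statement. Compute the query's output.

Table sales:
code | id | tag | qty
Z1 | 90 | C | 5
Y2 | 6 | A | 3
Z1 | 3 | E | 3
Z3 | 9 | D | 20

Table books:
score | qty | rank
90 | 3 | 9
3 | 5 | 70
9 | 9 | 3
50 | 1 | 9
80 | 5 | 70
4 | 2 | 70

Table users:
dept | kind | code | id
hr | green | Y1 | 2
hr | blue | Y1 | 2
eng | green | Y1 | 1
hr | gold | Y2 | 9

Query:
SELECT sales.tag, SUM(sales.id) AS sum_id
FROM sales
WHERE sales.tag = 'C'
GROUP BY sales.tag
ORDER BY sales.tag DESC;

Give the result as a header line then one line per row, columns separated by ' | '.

== RESULT ==
sales.tag | sum_id
C | 90

Derivation:
After WHERE (1 rows):
sales.code | sales.id | sales.tag | sales.qty
Z1 | 90 | C | 5
After GROUP BY (1 rows):
sales.tag | sum_id
C | 90
After ORDER BY (1 rows):
sales.tag | sum_id
C | 90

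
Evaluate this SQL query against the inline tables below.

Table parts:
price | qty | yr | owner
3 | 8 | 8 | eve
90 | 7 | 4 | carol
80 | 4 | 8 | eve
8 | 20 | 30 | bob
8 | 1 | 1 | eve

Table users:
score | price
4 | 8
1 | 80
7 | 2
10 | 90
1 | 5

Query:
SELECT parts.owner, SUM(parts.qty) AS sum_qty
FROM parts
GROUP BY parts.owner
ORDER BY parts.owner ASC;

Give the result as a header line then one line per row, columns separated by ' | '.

== RESULT ==
parts.owner | sum_qty
bob | 20
carol | 7
eve | 13

Derivation:
After GROUP BY (3 rows):
parts.owner | sum_qty
eve | 13
carol | 7
bob | 20
After ORDER BY (3 rows):
parts.owner | sum_qty
bob | 20
carol | 7
eve | 13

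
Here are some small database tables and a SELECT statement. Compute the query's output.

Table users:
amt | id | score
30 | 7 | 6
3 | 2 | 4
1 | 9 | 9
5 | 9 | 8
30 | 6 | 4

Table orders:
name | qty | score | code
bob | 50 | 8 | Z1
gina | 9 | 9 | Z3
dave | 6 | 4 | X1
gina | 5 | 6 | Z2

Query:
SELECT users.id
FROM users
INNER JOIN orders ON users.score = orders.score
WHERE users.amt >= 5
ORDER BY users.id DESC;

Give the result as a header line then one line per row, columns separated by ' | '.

After JOIN orders (5 rows):
users.amt | users.id | users.score | orders.name | orders.qty | orders.score | orders.code
30 | 7 | 6 | gina | 5 | 6 | Z2
3 | 2 | 4 | dave | 6 | 4 | X1
1 | 9 | 9 | gina | 9 | 9 | Z3
5 | 9 | 8 | bob | 50 | 8 | Z1
30 | 6 | 4 | dave | 6 | 4 | X1
After WHERE (3 rows):
users.amt | users.id | users.score | orders.name | orders.qty | orders.score | orders.code
30 | 7 | 6 | gina | 5 | 6 | Z2
5 | 9 | 8 | bob | 50 | 8 | Z1
30 | 6 | 4 | dave | 6 | 4 | X1
After SELECT (3 rows):
users.id
7
9
6
After ORDER BY (3 rows):
users.id
9
7
6

== RESULT ==
users.id
9
7
6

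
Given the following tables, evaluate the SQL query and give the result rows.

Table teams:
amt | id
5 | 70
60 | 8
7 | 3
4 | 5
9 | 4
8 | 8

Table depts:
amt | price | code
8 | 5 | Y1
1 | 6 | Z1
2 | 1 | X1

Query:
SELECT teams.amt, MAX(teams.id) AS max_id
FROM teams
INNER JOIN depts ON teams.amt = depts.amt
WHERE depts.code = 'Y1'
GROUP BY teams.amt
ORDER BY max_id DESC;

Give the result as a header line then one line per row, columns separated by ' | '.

After JOIN depts (1 rows):
teams.amt | teams.id | depts.amt | depts.price | depts.code
8 | 8 | 8 | 5 | Y1
After WHERE (1 rows):
teams.amt | teams.id | depts.amt | depts.price | depts.code
8 | 8 | 8 | 5 | Y1
After GROUP BY (1 rows):
teams.amt | max_id
8 | 8
After ORDER BY (1 rows):
teams.amt | max_id
8 | 8

== RESULT ==
teams.amt | max_id
8 | 8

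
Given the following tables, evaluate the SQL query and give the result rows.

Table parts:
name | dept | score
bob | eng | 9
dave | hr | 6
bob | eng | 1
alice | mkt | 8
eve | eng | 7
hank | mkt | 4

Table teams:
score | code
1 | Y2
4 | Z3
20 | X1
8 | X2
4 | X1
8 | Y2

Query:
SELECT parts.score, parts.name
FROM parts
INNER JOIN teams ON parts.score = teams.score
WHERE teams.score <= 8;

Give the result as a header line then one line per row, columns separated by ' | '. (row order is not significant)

After JOIN teams (5 rows):
parts.name | parts.dept | parts.score | teams.score | teams.code
bob | eng | 1 | 1 | Y2
alice | mkt | 8 | 8 | X2
alice | mkt | 8 | 8 | Y2
hank | mkt | 4 | 4 | Z3
hank | mkt | 4 | 4 | X1
After WHERE (5 rows):
parts.name | parts.dept | parts.score | teams.score | teams.code
bob | eng | 1 | 1 | Y2
alice | mkt | 8 | 8 | X2
alice | mkt | 8 | 8 | Y2
hank | mkt | 4 | 4 | Z3
hank | mkt | 4 | 4 | X1
After SELECT (5 rows):
parts.score | parts.name
1 | bob
8 | alice
8 | alice
4 | hank
4 | hank

== RESULT ==
parts.score | parts.name
1 | bob
8 | alice
8 | alice
4 | hank
4 | hank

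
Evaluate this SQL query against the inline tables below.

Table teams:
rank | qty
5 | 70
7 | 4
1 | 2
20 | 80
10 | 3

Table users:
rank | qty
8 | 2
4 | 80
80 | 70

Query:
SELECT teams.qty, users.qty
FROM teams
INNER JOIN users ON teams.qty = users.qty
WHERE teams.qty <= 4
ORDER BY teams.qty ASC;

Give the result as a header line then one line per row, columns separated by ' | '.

After JOIN users (3 rows):
teams.rank | teams.qty | users.rank | users.qty
5 | 70 | 80 | 70
1 | 2 | 8 | 2
20 | 80 | 4 | 80
After WHERE (1 rows):
teams.rank | teams.qty | users.rank | users.qty
1 | 2 | 8 | 2
After SELECT (1 rows):
teams.qty | users.qty
2 | 2
After ORDER BY (1 rows):
teams.qty | users.qty
2 | 2

== RESULT ==
teams.qty | users.qty
2 | 2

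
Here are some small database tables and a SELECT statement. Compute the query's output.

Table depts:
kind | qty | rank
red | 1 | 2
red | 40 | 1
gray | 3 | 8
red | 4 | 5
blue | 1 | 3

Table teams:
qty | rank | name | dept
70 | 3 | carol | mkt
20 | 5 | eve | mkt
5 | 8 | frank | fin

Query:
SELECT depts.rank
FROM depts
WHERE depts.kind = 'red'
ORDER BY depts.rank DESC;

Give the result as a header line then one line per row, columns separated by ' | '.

After WHERE (3 rows):
depts.kind | depts.qty | depts.rank
red | 1 | 2
red | 40 | 1
red | 4 | 5
After SELECT (3 rows):
depts.rank
2
1
5
After ORDER BY (3 rows):
depts.rank
5
2
1

== RESULT ==
depts.rank
5
2
1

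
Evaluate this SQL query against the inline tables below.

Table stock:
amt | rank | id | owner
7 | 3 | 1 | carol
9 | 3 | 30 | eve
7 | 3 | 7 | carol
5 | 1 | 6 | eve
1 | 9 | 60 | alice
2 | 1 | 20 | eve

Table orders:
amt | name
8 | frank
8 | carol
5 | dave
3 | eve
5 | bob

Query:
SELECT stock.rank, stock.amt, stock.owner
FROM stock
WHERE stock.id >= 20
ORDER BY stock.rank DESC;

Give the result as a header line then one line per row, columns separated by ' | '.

After WHERE (3 rows):
stock.amt | stock.rank | stock.id | stock.owner
9 | 3 | 30 | eve
1 | 9 | 60 | alice
2 | 1 | 20 | eve
After SELECT (3 rows):
stock.rank | stock.amt | stock.owner
3 | 9 | eve
9 | 1 | alice
1 | 2 | eve
After ORDER BY (3 rows):
stock.rank | stock.amt | stock.owner
9 | 1 | alice
3 | 9 | eve
1 | 2 | eve

== RESULT ==
stock.rank | stock.amt | stock.owner
9 | 1 | alice
3 | 9 | eve
1 | 2 | eve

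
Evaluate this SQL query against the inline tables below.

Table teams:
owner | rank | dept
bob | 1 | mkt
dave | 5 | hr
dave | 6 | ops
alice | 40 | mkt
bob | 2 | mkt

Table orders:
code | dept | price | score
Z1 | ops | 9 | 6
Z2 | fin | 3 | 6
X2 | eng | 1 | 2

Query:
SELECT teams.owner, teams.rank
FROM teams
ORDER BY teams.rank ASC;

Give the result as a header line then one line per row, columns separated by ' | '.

After SELECT (5 rows):
teams.owner | teams.rank
bob | 1
dave | 5
dave | 6
alice | 40
bob | 2
After ORDER BY (5 rows):
teams.owner | teams.rank
bob | 1
bob | 2
dave | 5
dave | 6
alice | 40

== RESULT ==
teams.owner | teams.rank
bob | 1
bob | 2
dave | 5
dave | 6
alice | 40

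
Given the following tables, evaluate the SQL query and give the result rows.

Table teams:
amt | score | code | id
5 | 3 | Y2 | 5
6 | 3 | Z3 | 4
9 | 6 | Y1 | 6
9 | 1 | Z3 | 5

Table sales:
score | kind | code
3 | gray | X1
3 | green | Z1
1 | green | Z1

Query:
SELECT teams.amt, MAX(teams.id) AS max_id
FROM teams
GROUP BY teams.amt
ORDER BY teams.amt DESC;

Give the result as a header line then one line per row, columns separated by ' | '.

== RESULT ==
teams.amt | max_id
9 | 6
6 | 4
5 | 5

Derivation:
After GROUP BY (3 rows):
teams.amt | max_id
5 | 5
6 | 4
9 | 6
After ORDER BY (3 rows):
teams.amt | max_id
9 | 6
6 | 4
5 | 5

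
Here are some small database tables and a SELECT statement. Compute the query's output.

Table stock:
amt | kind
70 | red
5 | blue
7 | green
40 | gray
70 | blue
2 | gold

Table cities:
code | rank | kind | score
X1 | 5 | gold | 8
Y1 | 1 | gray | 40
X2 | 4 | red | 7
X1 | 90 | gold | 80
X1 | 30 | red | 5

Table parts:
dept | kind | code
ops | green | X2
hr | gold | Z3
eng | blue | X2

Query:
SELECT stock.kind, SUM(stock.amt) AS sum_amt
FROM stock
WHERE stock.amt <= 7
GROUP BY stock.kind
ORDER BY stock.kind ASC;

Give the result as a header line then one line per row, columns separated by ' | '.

== RESULT ==
stock.kind | sum_amt
blue | 5
gold | 2
green | 7

Derivation:
After WHERE (3 rows):
stock.amt | stock.kind
5 | blue
7 | green
2 | gold
After GROUP BY (3 rows):
stock.kind | sum_amt
blue | 5
green | 7
gold | 2
After ORDER BY (3 rows):
stock.kind | sum_amt
blue | 5
gold | 2
green | 7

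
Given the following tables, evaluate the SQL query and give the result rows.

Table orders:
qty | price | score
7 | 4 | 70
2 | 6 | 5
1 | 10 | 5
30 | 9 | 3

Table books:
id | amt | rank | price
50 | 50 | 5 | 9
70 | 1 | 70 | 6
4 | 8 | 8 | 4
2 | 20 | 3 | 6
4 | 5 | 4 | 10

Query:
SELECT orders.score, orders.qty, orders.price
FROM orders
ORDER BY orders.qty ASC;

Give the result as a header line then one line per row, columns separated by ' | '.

After SELECT (4 rows):
orders.score | orders.qty | orders.price
70 | 7 | 4
5 | 2 | 6
5 | 1 | 10
3 | 30 | 9
After ORDER BY (4 rows):
orders.score | orders.qty | orders.price
5 | 1 | 10
5 | 2 | 6
70 | 7 | 4
3 | 30 | 9

== RESULT ==
orders.score | orders.qty | orders.price
5 | 1 | 10
5 | 2 | 6
70 | 7 | 4
3 | 30 | 9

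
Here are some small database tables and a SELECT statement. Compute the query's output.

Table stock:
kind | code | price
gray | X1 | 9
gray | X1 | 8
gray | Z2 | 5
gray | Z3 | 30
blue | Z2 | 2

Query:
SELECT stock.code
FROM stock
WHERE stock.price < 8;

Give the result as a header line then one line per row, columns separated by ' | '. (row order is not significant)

After WHERE (2 rows):
stock.kind | stock.code | stock.price
gray | Z2 | 5
blue | Z2 | 2
After SELECT (2 rows):
stock.code
Z2
Z2

== RESULT ==
stock.code
Z2
Z2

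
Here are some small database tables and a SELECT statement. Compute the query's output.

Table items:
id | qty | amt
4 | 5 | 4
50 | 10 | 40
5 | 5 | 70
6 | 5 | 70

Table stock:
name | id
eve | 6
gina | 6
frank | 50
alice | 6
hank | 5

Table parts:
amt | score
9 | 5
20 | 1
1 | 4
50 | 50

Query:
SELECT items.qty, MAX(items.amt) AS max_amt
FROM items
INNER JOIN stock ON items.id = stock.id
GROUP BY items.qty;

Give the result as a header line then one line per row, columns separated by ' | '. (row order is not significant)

== RESULT ==
items.qty | max_amt
10 | 40
5 | 70

Derivation:
After JOIN stock (5 rows):
items.id | items.qty | items.amt | stock.name | stock.id
50 | 10 | 40 | frank | 50
5 | 5 | 70 | hank | 5
6 | 5 | 70 | eve | 6
6 | 5 | 70 | gina | 6
6 | 5 | 70 | alice | 6
After GROUP BY (2 rows):
items.qty | max_amt
10 | 40
5 | 70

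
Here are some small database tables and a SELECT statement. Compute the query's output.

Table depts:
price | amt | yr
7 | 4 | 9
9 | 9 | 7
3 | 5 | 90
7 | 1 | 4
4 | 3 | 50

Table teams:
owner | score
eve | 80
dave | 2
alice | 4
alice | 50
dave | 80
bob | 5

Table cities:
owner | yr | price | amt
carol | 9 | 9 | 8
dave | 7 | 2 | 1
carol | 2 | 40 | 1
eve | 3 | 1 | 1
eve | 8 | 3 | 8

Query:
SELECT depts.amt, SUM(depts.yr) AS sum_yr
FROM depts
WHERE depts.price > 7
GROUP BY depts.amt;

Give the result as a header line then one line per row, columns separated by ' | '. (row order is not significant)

== RESULT ==
depts.amt | sum_yr
9 | 7

Derivation:
After WHERE (1 rows):
depts.price | depts.amt | depts.yr
9 | 9 | 7
After GROUP BY (1 rows):
depts.amt | sum_yr
9 | 7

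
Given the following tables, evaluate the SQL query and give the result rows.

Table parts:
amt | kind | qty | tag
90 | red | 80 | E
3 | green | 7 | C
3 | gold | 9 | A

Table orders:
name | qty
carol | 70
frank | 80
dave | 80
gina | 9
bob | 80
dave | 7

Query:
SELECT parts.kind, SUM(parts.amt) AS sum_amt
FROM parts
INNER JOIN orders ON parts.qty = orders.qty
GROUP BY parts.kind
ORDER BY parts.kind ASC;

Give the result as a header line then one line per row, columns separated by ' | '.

After JOIN orders (5 rows):
parts.amt | parts.kind | parts.qty | parts.tag | orders.name | orders.qty
90 | red | 80 | E | frank | 80
90 | red | 80 | E | dave | 80
90 | red | 80 | E | bob | 80
3 | green | 7 | C | dave | 7
3 | gold | 9 | A | gina | 9
After GROUP BY (3 rows):
parts.kind | sum_amt
red | 270
green | 3
gold | 3
After ORDER BY (3 rows):
parts.kind | sum_amt
gold | 3
green | 3
red | 270

== RESULT ==
parts.kind | sum_amt
gold | 3
green | 3
red | 270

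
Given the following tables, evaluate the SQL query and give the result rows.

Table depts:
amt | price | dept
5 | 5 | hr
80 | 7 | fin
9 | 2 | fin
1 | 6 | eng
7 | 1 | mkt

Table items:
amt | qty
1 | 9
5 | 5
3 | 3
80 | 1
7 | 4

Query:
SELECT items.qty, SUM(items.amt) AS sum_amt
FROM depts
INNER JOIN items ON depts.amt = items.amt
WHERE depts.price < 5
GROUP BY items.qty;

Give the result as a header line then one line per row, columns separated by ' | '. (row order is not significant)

== RESULT ==
items.qty | sum_amt
4 | 7

Derivation:
After JOIN items (4 rows):
depts.amt | depts.price | depts.dept | items.amt | items.qty
5 | 5 | hr | 5 | 5
80 | 7 | fin | 80 | 1
1 | 6 | eng | 1 | 9
7 | 1 | mkt | 7 | 4
After WHERE (1 rows):
depts.amt | depts.price | depts.dept | items.amt | items.qty
7 | 1 | mkt | 7 | 4
After GROUP BY (1 rows):
items.qty | sum_amt
4 | 7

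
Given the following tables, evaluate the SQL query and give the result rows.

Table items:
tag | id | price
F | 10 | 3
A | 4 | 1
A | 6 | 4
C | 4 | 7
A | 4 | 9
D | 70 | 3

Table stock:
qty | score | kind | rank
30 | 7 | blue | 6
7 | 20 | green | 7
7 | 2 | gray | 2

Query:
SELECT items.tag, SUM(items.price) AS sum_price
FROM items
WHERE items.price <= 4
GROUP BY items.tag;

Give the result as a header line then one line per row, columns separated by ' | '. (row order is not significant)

== RESULT ==
items.tag | sum_price
F | 3
A | 5
D | 3

Derivation:
After WHERE (4 rows):
items.tag | items.id | items.price
F | 10 | 3
A | 4 | 1
A | 6 | 4
D | 70 | 3
After GROUP BY (3 rows):
items.tag | sum_price
F | 3
A | 5
D | 3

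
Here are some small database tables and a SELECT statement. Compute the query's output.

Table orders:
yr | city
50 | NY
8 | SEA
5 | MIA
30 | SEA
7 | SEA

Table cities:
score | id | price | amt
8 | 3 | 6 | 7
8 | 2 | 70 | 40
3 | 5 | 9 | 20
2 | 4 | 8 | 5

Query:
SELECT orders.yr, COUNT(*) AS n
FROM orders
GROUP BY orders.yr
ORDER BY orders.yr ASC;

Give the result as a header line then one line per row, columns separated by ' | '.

After GROUP BY (5 rows):
orders.yr | n
50 | 1
8 | 1
5 | 1
30 | 1
7 | 1
After ORDER BY (5 rows):
orders.yr | n
5 | 1
7 | 1
8 | 1
30 | 1
50 | 1

== RESULT ==
orders.yr | n
5 | 1
7 | 1
8 | 1
30 | 1
50 | 1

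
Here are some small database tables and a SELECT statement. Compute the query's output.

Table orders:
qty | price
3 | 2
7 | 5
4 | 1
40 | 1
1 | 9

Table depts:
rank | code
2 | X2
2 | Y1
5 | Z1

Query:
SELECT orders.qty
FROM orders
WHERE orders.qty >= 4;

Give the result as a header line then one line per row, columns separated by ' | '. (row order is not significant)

== RESULT ==
orders.qty
7
4
40

Derivation:
After WHERE (3 rows):
orders.qty | orders.price
7 | 5
4 | 1
40 | 1
After SELECT (3 rows):
orders.qty
7
4
40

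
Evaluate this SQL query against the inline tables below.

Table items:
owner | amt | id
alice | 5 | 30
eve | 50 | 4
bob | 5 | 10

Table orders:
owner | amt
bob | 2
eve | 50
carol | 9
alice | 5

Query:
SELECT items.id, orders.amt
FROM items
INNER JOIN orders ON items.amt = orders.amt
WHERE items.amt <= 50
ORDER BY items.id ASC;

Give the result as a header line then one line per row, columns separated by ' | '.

== RESULT ==
items.id | orders.amt
4 | 50
10 | 5
30 | 5

Derivation:
After JOIN orders (3 rows):
items.owner | items.amt | items.id | orders.owner | orders.amt
alice | 5 | 30 | alice | 5
eve | 50 | 4 | eve | 50
bob | 5 | 10 | alice | 5
After WHERE (3 rows):
items.owner | items.amt | items.id | orders.owner | orders.amt
alice | 5 | 30 | alice | 5
eve | 50 | 4 | eve | 50
bob | 5 | 10 | alice | 5
After SELECT (3 rows):
items.id | orders.amt
30 | 5
4 | 50
10 | 5
After ORDER BY (3 rows):
items.id | orders.amt
4 | 50
10 | 5
30 | 5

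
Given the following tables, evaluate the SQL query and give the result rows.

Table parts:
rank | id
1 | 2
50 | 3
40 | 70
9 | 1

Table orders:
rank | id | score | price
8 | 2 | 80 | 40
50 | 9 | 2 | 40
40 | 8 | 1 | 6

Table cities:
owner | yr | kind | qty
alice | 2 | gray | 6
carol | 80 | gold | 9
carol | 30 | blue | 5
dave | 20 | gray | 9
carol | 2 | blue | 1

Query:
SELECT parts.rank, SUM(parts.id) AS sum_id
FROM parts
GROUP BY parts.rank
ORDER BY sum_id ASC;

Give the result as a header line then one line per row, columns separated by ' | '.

After GROUP BY (4 rows):
parts.rank | sum_id
1 | 2
50 | 3
40 | 70
9 | 1
After ORDER BY (4 rows):
parts.rank | sum_id
9 | 1
1 | 2
50 | 3
40 | 70

== RESULT ==
parts.rank | sum_id
9 | 1
1 | 2
50 | 3
40 | 70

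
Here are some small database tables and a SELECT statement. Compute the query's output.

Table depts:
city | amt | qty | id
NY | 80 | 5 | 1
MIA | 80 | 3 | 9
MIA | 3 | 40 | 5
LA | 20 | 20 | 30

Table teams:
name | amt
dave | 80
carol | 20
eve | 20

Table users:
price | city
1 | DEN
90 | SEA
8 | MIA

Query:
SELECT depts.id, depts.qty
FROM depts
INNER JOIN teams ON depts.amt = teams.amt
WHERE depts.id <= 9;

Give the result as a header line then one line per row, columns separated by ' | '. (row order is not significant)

== RESULT ==
depts.id | depts.qty
1 | 5
9 | 3

Derivation:
After JOIN teams (4 rows):
depts.city | depts.amt | depts.qty | depts.id | teams.name | teams.amt
NY | 80 | 5 | 1 | dave | 80
MIA | 80 | 3 | 9 | dave | 80
LA | 20 | 20 | 30 | carol | 20
LA | 20 | 20 | 30 | eve | 20
After WHERE (2 rows):
depts.city | depts.amt | depts.qty | depts.id | teams.name | teams.amt
NY | 80 | 5 | 1 | dave | 80
MIA | 80 | 3 | 9 | dave | 80
After SELECT (2 rows):
depts.id | depts.qty
1 | 5
9 | 3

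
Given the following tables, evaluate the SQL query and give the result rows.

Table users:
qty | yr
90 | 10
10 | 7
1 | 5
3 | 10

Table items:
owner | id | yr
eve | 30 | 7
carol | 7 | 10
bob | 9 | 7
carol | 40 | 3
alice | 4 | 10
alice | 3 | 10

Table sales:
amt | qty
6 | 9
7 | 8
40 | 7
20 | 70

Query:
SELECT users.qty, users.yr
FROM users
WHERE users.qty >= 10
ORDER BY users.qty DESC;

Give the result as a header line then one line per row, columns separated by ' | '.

== RESULT ==
users.qty | users.yr
90 | 10
10 | 7

Derivation:
After WHERE (2 rows):
users.qty | users.yr
90 | 10
10 | 7
After SELECT (2 rows):
users.qty | users.yr
90 | 10
10 | 7
After ORDER BY (2 rows):
users.qty | users.yr
90 | 10
10 | 7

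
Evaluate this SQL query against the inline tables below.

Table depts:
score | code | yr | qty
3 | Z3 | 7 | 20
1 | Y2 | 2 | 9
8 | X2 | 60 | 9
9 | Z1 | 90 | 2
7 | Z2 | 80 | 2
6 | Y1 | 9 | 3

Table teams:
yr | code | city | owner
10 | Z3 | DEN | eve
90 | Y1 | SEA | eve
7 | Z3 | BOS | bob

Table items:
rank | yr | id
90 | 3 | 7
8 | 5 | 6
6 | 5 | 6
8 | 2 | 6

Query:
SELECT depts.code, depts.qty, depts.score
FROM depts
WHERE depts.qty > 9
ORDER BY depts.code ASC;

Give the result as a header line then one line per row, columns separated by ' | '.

After WHERE (1 rows):
depts.score | depts.code | depts.yr | depts.qty
3 | Z3 | 7 | 20
After SELECT (1 rows):
depts.code | depts.qty | depts.score
Z3 | 20 | 3
After ORDER BY (1 rows):
depts.code | depts.qty | depts.score
Z3 | 20 | 3

== RESULT ==
depts.code | depts.qty | depts.score
Z3 | 20 | 3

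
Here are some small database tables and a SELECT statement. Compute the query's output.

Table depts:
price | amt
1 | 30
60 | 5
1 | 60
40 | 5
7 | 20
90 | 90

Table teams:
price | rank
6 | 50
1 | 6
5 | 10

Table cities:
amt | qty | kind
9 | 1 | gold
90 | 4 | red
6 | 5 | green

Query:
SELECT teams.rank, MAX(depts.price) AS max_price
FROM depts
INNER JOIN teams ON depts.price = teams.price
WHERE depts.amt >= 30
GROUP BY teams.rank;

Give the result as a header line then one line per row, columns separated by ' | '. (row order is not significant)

== RESULT ==
teams.rank | max_price
6 | 1

Derivation:
After JOIN teams (2 rows):
depts.price | depts.amt | teams.price | teams.rank
1 | 30 | 1 | 6
1 | 60 | 1 | 6
After WHERE (2 rows):
depts.price | depts.amt | teams.price | teams.rank
1 | 30 | 1 | 6
1 | 60 | 1 | 6
After GROUP BY (1 rows):
teams.rank | max_price
6 | 1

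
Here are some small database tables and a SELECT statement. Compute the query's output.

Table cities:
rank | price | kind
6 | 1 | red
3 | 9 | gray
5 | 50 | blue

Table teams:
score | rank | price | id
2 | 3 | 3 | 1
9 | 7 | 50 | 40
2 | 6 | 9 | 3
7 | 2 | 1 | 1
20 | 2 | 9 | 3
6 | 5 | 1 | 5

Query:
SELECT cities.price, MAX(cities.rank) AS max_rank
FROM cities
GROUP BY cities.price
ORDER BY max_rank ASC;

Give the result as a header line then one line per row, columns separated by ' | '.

== RESULT ==
cities.price | max_rank
9 | 3
50 | 5
1 | 6

Derivation:
After GROUP BY (3 rows):
cities.price | max_rank
1 | 6
9 | 3
50 | 5
After ORDER BY (3 rows):
cities.price | max_rank
9 | 3
50 | 5
1 | 6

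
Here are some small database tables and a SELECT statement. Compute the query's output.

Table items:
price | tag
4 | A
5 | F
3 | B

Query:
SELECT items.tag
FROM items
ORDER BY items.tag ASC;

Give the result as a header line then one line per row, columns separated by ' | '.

After SELECT (3 rows):
items.tag
A
F
B
After ORDER BY (3 rows):
items.tag
A
B
F

== RESULT ==
items.tag
A
B
F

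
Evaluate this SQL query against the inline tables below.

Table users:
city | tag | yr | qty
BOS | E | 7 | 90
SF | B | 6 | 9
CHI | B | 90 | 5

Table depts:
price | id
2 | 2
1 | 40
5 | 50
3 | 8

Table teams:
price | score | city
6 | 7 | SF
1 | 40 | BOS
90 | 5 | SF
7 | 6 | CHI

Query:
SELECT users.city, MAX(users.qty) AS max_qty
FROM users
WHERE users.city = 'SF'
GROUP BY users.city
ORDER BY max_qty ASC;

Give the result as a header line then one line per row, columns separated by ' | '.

After WHERE (1 rows):
users.city | users.tag | users.yr | users.qty
SF | B | 6 | 9
After GROUP BY (1 rows):
users.city | max_qty
SF | 9
After ORDER BY (1 rows):
users.city | max_qty
SF | 9

== RESULT ==
users.city | max_qty
SF | 9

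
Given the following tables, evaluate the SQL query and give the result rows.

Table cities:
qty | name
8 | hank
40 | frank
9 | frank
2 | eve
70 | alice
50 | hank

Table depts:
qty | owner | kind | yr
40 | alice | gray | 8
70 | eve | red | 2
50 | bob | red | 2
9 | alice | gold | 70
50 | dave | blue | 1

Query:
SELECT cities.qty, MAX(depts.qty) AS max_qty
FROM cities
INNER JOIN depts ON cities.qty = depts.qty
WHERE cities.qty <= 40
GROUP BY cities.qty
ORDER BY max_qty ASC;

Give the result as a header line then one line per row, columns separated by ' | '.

== RESULT ==
cities.qty | max_qty
9 | 9
40 | 40

Derivation:
After JOIN depts (5 rows):
cities.qty | cities.name | depts.qty | depts.owner | depts.kind | depts.yr
40 | frank | 40 | alice | gray | 8
9 | frank | 9 | alice | gold | 70
70 | alice | 70 | eve | red | 2
50 | hank | 50 | bob | red | 2
50 | hank | 50 | dave | blue | 1
After WHERE (2 rows):
cities.qty | cities.name | depts.qty | depts.owner | depts.kind | depts.yr
40 | frank | 40 | alice | gray | 8
9 | frank | 9 | alice | gold | 70
After GROUP BY (2 rows):
cities.qty | max_qty
40 | 40
9 | 9
After ORDER BY (2 rows):
cities.qty | max_qty
9 | 9
40 | 40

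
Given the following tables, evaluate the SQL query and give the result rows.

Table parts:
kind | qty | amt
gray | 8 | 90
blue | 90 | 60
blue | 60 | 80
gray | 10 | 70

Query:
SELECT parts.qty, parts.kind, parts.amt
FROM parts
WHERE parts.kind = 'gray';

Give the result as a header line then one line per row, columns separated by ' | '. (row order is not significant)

== RESULT ==
parts.qty | parts.kind | parts.amt
8 | gray | 90
10 | gray | 70

Derivation:
After WHERE (2 rows):
parts.kind | parts.qty | parts.amt
gray | 8 | 90
gray | 10 | 70
After SELECT (2 rows):
parts.qty | parts.kind | parts.amt
8 | gray | 90
10 | gray | 70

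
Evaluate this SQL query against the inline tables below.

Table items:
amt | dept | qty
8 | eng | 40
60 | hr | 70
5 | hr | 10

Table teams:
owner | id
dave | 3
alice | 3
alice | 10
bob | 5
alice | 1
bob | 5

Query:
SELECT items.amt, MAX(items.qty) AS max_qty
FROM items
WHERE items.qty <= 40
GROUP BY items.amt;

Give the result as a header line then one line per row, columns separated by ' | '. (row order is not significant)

== RESULT ==
items.amt | max_qty
8 | 40
5 | 10

Derivation:
After WHERE (2 rows):
items.amt | items.dept | items.qty
8 | eng | 40
5 | hr | 10
After GROUP BY (2 rows):
items.amt | max_qty
8 | 40
5 | 10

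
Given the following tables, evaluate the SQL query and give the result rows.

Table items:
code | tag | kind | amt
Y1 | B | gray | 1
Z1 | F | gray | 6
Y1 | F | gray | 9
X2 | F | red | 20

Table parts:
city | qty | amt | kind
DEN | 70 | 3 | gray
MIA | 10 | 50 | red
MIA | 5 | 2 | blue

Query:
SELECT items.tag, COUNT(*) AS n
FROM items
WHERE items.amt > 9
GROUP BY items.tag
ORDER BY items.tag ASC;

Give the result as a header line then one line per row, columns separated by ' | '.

After WHERE (1 rows):
items.code | items.tag | items.kind | items.amt
X2 | F | red | 20
After GROUP BY (1 rows):
items.tag | n
F | 1
After ORDER BY (1 rows):
items.tag | n
F | 1

== RESULT ==
items.tag | n
F | 1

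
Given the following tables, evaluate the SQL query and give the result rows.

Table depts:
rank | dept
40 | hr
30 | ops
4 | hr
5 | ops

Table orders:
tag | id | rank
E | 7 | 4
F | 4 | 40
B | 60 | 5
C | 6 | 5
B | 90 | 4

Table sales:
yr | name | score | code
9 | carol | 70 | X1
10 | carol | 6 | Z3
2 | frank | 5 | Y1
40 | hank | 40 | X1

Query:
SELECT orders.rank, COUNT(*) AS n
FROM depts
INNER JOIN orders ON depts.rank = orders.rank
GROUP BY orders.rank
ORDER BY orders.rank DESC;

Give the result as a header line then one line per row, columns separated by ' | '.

After JOIN orders (5 rows):
depts.rank | depts.dept | orders.tag | orders.id | orders.rank
40 | hr | F | 4 | 40
4 | hr | E | 7 | 4
4 | hr | B | 90 | 4
5 | ops | B | 60 | 5
5 | ops | C | 6 | 5
After GROUP BY (3 rows):
orders.rank | n
40 | 1
4 | 2
5 | 2
After ORDER BY (3 rows):
orders.rank | n
40 | 1
5 | 2
4 | 2

== RESULT ==
orders.rank | n
40 | 1
5 | 2
4 | 2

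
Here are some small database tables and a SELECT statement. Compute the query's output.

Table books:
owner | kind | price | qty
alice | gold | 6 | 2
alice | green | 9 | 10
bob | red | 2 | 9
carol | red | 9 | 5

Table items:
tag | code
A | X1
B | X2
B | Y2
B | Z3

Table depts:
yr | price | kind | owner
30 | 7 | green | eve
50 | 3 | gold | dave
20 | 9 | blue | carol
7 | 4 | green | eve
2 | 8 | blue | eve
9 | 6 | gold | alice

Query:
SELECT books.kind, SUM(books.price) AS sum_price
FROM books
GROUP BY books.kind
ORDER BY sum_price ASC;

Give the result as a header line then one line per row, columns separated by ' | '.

After GROUP BY (3 rows):
books.kind | sum_price
gold | 6
green | 9
red | 11
After ORDER BY (3 rows):
books.kind | sum_price
gold | 6
green | 9
red | 11

== RESULT ==
books.kind | sum_price
gold | 6
green | 9
red | 11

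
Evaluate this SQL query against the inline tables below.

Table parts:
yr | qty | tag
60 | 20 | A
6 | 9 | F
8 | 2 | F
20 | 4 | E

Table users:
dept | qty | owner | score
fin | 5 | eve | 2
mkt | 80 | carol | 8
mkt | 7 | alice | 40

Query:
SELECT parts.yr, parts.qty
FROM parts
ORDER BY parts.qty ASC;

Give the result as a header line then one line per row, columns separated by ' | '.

== RESULT ==
parts.yr | parts.qty
8 | 2
20 | 4
6 | 9
60 | 20

Derivation:
After SELECT (4 rows):
parts.yr | parts.qty
60 | 20
6 | 9
8 | 2
20 | 4
After ORDER BY (4 rows):
parts.yr | parts.qty
8 | 2
20 | 4
6 | 9
60 | 20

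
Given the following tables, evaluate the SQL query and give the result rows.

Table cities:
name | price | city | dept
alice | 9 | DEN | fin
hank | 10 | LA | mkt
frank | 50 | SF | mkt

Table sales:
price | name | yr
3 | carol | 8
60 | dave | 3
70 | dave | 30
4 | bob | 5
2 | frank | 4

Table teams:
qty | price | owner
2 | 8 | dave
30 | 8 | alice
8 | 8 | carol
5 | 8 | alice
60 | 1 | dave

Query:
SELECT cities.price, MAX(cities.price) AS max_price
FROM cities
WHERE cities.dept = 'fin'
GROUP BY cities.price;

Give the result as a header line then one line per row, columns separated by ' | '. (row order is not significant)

After WHERE (1 rows):
cities.name | cities.price | cities.city | cities.dept
alice | 9 | DEN | fin
After GROUP BY (1 rows):
cities.price | max_price
9 | 9

== RESULT ==
cities.price | max_price
9 | 9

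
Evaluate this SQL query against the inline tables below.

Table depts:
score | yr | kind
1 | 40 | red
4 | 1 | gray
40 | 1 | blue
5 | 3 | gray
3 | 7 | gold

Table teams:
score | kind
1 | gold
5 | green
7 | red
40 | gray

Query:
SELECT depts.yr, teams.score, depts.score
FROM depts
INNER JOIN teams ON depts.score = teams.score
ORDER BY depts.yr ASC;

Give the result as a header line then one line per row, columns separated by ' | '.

After JOIN teams (3 rows):
depts.score | depts.yr | depts.kind | teams.score | teams.kind
1 | 40 | red | 1 | gold
40 | 1 | blue | 40 | gray
5 | 3 | gray | 5 | green
After SELECT (3 rows):
depts.yr | teams.score | depts.score
40 | 1 | 1
1 | 40 | 40
3 | 5 | 5
After ORDER BY (3 rows):
depts.yr | teams.score | depts.score
1 | 40 | 40
3 | 5 | 5
40 | 1 | 1

== RESULT ==
depts.yr | teams.score | depts.score
1 | 40 | 40
3 | 5 | 5
40 | 1 | 1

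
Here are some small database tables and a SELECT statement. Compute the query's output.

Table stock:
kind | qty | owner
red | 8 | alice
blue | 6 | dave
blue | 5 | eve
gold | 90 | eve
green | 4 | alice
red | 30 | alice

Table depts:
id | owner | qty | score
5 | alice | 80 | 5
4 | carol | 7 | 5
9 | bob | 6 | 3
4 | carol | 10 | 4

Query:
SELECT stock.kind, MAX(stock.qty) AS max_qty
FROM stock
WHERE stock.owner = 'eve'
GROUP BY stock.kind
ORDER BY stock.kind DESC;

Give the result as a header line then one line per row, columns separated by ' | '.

== RESULT ==
stock.kind | max_qty
gold | 90
blue | 5

Derivation:
After WHERE (2 rows):
stock.kind | stock.qty | stock.owner
blue | 5 | eve
gold | 90 | eve
After GROUP BY (2 rows):
stock.kind | max_qty
blue | 5
gold | 90
After ORDER BY (2 rows):
stock.kind | max_qty
gold | 90
blue | 5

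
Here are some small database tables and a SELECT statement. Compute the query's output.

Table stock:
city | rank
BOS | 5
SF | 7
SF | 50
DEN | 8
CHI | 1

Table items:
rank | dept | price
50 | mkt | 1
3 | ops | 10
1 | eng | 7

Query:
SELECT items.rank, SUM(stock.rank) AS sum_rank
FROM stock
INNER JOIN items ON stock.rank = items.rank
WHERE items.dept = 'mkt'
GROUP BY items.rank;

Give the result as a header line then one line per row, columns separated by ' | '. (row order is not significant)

== RESULT ==
items.rank | sum_rank
50 | 50

Derivation:
After JOIN items (2 rows):
stock.city | stock.rank | items.rank | items.dept | items.price
SF | 50 | 50 | mkt | 1
CHI | 1 | 1 | eng | 7
After WHERE (1 rows):
stock.city | stock.rank | items.rank | items.dept | items.price
SF | 50 | 50 | mkt | 1
After GROUP BY (1 rows):
items.rank | sum_rank
50 | 50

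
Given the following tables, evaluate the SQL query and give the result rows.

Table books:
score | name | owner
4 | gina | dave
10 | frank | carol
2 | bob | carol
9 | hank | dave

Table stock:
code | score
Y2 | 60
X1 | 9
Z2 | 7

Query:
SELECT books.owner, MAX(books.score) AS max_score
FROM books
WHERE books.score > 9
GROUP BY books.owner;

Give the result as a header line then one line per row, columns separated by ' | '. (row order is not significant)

After WHERE (1 rows):
books.score | books.name | books.owner
10 | frank | carol
After GROUP BY (1 rows):
books.owner | max_score
carol | 10

== RESULT ==
books.owner | max_score
carol | 10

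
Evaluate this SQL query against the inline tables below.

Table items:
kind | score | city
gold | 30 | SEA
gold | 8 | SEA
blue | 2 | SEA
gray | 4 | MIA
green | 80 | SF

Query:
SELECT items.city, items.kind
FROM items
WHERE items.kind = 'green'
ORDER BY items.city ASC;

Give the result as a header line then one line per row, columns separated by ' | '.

== RESULT ==
items.city | items.kind
SF | green

Derivation:
After WHERE (1 rows):
items.kind | items.score | items.city
green | 80 | SF
After SELECT (1 rows):
items.city | items.kind
SF | green
After ORDER BY (1 rows):
items.city | items.kind
SF | green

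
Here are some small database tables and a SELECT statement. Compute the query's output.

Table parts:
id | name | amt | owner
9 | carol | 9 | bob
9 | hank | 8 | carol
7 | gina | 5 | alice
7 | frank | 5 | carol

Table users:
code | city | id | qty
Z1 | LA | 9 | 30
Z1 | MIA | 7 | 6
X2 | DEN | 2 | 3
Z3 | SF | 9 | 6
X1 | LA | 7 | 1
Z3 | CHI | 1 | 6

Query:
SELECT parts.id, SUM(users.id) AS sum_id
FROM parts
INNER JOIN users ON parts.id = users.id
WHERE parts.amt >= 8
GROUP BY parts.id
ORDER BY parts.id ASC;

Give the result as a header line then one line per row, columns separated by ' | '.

== RESULT ==
parts.id | sum_id
9 | 36

Derivation:
After JOIN users (8 rows):
parts.id | parts.name | parts.amt | parts.owner | users.code | users.city | users.id | users.qty
9 | carol | 9 | bob | Z1 | LA | 9 | 30
9 | carol | 9 | bob | Z3 | SF | 9 | 6
9 | hank | 8 | carol | Z1 | LA | 9 | 30
9 | hank | 8 | carol | Z3 | SF | 9 | 6
7 | gina | 5 | alice | Z1 | MIA | 7 | 6
7 | gina | 5 | alice | X1 | LA | 7 | 1
7 | frank | 5 | carol | Z1 | MIA | 7 | 6
7 | frank | 5 | carol | X1 | LA | 7 | 1
After WHERE (4 rows):
parts.id | parts.name | parts.amt | parts.owner | users.code | users.city | users.id | users.qty
9 | carol | 9 | bob | Z1 | LA | 9 | 30
9 | carol | 9 | bob | Z3 | SF | 9 | 6
9 | hank | 8 | carol | Z1 | LA | 9 | 30
9 | hank | 8 | carol | Z3 | SF | 9 | 6
After GROUP BY (1 rows):
parts.id | sum_id
9 | 36
After ORDER BY (1 rows):
parts.id | sum_id
9 | 36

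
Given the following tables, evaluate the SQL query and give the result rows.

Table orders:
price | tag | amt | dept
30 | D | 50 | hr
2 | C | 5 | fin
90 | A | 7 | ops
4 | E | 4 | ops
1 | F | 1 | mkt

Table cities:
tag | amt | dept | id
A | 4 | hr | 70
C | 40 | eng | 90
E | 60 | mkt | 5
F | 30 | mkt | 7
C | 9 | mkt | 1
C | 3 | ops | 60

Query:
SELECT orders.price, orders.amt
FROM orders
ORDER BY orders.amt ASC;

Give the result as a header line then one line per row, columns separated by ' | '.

== RESULT ==
orders.price | orders.amt
1 | 1
4 | 4
2 | 5
90 | 7
30 | 50

Derivation:
After SELECT (5 rows):
orders.price | orders.amt
30 | 50
2 | 5
90 | 7
4 | 4
1 | 1
After ORDER BY (5 rows):
orders.price | orders.amt
1 | 1
4 | 4
2 | 5
90 | 7
30 | 50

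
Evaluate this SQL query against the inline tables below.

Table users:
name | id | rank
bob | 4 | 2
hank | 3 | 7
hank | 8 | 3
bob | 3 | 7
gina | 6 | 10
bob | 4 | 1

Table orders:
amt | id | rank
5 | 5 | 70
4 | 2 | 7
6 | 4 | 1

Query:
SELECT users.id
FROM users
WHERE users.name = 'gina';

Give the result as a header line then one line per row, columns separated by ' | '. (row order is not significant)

== RESULT ==
users.id
6

Derivation:
After WHERE (1 rows):
users.name | users.id | users.rank
gina | 6 | 10
After SELECT (1 rows):
users.id
6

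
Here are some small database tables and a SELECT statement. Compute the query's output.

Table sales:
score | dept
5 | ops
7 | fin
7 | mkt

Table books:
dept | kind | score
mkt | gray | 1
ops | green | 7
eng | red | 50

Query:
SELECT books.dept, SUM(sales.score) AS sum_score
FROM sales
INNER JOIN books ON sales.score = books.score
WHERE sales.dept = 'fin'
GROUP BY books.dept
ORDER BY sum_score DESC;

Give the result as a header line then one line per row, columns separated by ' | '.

After JOIN books (2 rows):
sales.score | sales.dept | books.dept | books.kind | books.score
7 | fin | ops | green | 7
7 | mkt | ops | green | 7
After WHERE (1 rows):
sales.score | sales.dept | books.dept | books.kind | books.score
7 | fin | ops | green | 7
After GROUP BY (1 rows):
books.dept | sum_score
ops | 7
After ORDER BY (1 rows):
books.dept | sum_score
ops | 7

== RESULT ==
books.dept | sum_score
ops | 7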